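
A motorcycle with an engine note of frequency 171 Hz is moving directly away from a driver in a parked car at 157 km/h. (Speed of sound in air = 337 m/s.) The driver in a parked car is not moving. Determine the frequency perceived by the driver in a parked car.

157 km/h = 43.61 m/s.
Moving source, stationary observer: f' = f · v/(v + v_s) since the source is receding.
f' = 171 × 337/(337 + 43.61) = 171 × 337/380.6 ≈ 151 Hz.

151 Hz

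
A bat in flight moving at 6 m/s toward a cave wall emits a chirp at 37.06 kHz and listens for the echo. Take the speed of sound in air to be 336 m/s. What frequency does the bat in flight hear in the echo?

38.4 kHz

The cave wall receives the sound from a moving source: f₁ = f₀ · v/(v − v_e) = 37.06 × 336/330 ≈ 37.7 kHz.
On the return leg the bat in flight is a moving observer: f₂ = f₁ · (v + v_e)/v = 37.7 × 342/336 ≈ 38.4 kHz.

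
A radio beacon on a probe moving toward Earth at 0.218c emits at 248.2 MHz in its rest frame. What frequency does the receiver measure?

Relativistic Doppler for frequency: f' = f₀ · √((1 + β)/(1 − β)).
f' = 248.2 × √(1.2180/0.7820) = 248.2 × 1.24802 ≈ 309.8 MHz.

309.8 MHz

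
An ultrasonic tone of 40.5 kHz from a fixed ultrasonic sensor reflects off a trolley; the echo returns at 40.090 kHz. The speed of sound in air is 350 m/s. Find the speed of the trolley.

1.78 m/s

Double Doppler shift off a moving reflector: f₂ = f₀ · (v + u)/(v − u) (u > 0 toward emitter).
Rearranging, u = v · (f₂ − f₀)/(f₂ + f₀) = 350 × -0.410/80.590 ≈ -1.78 m/s.
So the trolley is moving at 1.78 m/s away from the emitter.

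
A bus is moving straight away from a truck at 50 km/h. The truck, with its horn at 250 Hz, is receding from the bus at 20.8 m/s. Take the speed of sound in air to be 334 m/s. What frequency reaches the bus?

50 km/h = 13.89 m/s.
General Doppler shift: f' = f · (v − v_o)/(v + v_s).
f' = 250 × (334 − 13.89)/(334 + 20.8) = 250 × 320.11/354.8 ≈ 226 Hz.

226 Hz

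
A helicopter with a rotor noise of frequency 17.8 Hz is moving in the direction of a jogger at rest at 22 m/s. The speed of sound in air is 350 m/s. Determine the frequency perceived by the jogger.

With the source moving toward a stationary observer, f' = f · v/(v − v_s).
f' = 17.8 × 350/(350 − 22) = 17.8 × 350/328 ≈ 19.0 Hz.

19.0 Hz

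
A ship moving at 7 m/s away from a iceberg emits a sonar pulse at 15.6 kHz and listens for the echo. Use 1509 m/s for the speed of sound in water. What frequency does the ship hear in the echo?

15.46 kHz

The iceberg receives the sound from a moving source: f₁ = f₀ · v/(v + v_e) = 15.6 × 1509/1516 ≈ 15.53 kHz.
On the return leg the ship is a moving observer: f₂ = f₁ · (v − v_e)/v = 15.53 × 1502/1509 ≈ 15.46 kHz.
Equivalently f₂ = f₀ · (v − v_e)/(v + v_e).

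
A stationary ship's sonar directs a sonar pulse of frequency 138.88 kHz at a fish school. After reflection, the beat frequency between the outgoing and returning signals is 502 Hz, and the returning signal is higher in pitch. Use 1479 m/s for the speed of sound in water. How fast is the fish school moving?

2.67 m/s

Double Doppler shift off a moving reflector: f₂ = f₀ · (v + u)/(v − u) (u > 0 toward emitter).
Returning signal is higher, so f₂ = f₀ + Δf = 138880 + 502 = 139382 Hz.
Rearranging, u = v · (f₂ − f₀)/(f₂ + f₀) = 1479 × 502/278262 ≈ 2.67 m/s.
So the fish school is moving at 2.67 m/s toward the emitter.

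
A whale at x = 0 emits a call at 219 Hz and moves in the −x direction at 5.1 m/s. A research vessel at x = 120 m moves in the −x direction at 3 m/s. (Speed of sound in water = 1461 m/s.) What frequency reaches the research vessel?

The observer lies on the +x side, so the source is heading away from the observer and the observer is heading toward the source.
General Doppler shift: f' = f · (v + v_o)/(v + v_s).
f' = 219 × (1461 + 3)/(1461 + 5.1) = 219 × 1464/1466.1 ≈ 219 Hz.

219 Hz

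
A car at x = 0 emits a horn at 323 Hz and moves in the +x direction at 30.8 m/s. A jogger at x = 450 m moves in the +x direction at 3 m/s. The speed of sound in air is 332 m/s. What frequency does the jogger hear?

The observer lies on the +x side, so the source is heading toward the observer and the observer is heading away from the source.
General Doppler shift: f' = f · (v − v_o)/(v − v_s).
f' = 323 × (332 − 3)/(332 − 30.8) = 323 × 329/301.2 ≈ 353 Hz.

353 Hz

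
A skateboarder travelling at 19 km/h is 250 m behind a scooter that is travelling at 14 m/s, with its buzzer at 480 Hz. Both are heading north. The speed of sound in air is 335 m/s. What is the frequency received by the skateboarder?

19 km/h = 5.278 m/s.
The skateboarder is behind, so the scooter is moving away from it while the skateboarder is moving toward the scooter.
General Doppler shift: f' = f · (v + v_o)/(v + v_s).
f' = 480 × (335 + 5.278)/(335 + 14) = 480 × 340.28/349 ≈ 468 Hz.

468 Hz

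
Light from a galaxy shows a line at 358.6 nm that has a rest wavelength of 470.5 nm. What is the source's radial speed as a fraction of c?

0.265

λ'/λ₀ = 0.7622 < 1 (blueshift), so the source is approaching.
λ'/λ₀ = √((1 − β)/(1 + β)) for an approaching source ⇒ β = (1 − r²)/(1 + r²) with r = λ'/λ₀.
β = (1 − 0.5809)/(1 + 0.5809) ≈ 0.265.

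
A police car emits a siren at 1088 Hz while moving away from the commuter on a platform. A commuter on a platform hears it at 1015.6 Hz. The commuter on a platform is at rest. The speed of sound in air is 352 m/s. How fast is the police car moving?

f' = f · v/(v + v_s) ⇒ v_s = v · |1 − f/f'|.
v_s = 352 × |1 − 1088/1015.6| = 352 × 0.07129 ≈ 25 m/s.

25 m/s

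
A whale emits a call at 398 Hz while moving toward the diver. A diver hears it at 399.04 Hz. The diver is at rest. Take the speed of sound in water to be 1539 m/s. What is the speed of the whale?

4.0 m/s

f' = f · v/(v − v_s) ⇒ v_s = v · |1 − f/f'|.
v_s = 1539 × |1 − 398/399.04| = 1539 × 0.002606 ≈ 4.0 m/s.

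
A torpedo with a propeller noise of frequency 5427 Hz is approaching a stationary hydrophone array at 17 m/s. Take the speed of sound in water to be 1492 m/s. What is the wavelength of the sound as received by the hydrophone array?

Only the source moves, toward the listener, so f' = f · v/(v − v_s).
f' = 5427 × 1492/(1492 − 17) ≈ 5490 Hz.
λ' = v/f' = 1492/5489.55 ≈ 27.2 cm.

27.2 cm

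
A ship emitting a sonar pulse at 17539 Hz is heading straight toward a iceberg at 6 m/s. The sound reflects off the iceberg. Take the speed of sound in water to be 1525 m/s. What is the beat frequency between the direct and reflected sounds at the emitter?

The iceberg receives the sound from a moving source: f₁ = f₀ · v/(v − v_e) = 17539 × 1525/1519 ≈ 17608.3 Hz.
On the return leg the ship is a moving observer: f₂ = f₁ · (v + v_e)/v = 17608.3 × 1531/1525 ≈ 17677.6 Hz.
Equivalently f₂ = f₀ · (v + v_e)/(v − v_e).
Beat against the emitted tone: |f₂ − f₀| = 2v_e·f₀/(v − v_e) = 2 × 6 × 17539/1519 ≈ 139 Hz.

139 Hz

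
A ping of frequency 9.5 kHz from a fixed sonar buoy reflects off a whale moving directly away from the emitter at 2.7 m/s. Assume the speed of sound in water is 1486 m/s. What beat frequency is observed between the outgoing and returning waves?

At the whale (a moving observer), f₁ = f₀ · (v − u)/v = 9.5 × 1483.3/1486 ≈ 9.4827 kHz.
On reflection it acts as a source moving away from the stationary detector: f₂ = f₁ · v/(v + u) = 9.4827 × 1486/1488.7 ≈ 9.4655 kHz.
Beat frequency (with f₀ = 9500 Hz): |f₂ − f₀| = 2u·f₀/(v + u) = 2 × 2.7 × 9500/1488.7 ≈ 34.5 Hz.

34.5 Hz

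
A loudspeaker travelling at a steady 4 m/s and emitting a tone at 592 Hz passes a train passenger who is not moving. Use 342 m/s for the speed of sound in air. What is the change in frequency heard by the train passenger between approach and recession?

13.8 Hz

Approaching: f₁ = f · v/(v − v_s) = 592 × 342/338 ≈ 599.0 Hz.
Receding: f₂ = f · v/(v + v_s) = 592 × 342/346 ≈ 585.2 Hz.
Drop: f₁ − f₂ = 2f·v·v_s/(v² − v_s²) = 2 × 592 × 342 × 4/(342² − 4²) ≈ 13.8 Hz.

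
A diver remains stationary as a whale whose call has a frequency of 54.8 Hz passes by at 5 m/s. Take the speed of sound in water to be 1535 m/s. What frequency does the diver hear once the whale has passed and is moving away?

Receding: f₂ = f · v/(v + v_s) = 54.8 × 1535/1540 ≈ 54.6 Hz.

54.6 Hz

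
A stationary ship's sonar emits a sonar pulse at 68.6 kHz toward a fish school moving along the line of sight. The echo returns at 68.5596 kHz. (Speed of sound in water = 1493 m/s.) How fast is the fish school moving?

Double Doppler shift off a moving reflector: f₂ = f₀ · (v + u)/(v − u) (u > 0 toward emitter).
Rearranging, u = v · (f₂ − f₀)/(f₂ + f₀) = 1493 × -0.0404/137.1596 ≈ -0.44 m/s.
So the fish school is moving at 0.44 m/s away from the emitter.

0.44 m/s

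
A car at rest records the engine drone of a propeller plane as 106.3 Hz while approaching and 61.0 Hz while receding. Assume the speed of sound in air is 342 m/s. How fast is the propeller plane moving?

f₁/f₂ = (v + v_s)/(v − v_s), so v_s = v · (f₁ − f₂)/(f₁ + f₂).
v_s = 342 × (106.3 − 61.0)/(106.3 + 61.0) = 342 × 45.3/167.3 ≈ 93 m/s.

93 m/s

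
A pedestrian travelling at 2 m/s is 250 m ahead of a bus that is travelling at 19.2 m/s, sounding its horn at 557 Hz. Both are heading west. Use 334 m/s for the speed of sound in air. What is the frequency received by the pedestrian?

587 Hz

The pedestrian is ahead, so the bus is moving toward it while the pedestrian is moving away from the bus.
General Doppler shift: f' = f · (v − v_o)/(v − v_s).
f' = 557 × (334 − 2)/(334 − 19.2) = 557 × 332/314.8 ≈ 587 Hz.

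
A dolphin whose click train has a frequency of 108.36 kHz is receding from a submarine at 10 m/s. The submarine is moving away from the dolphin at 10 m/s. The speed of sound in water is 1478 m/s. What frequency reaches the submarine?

106.9 kHz

With source receding and observer receding, f' = f · (v − v_o)/(v + v_s).
f' = 108.36 × (1478 − 10)/(1478 + 10) = 108.36 × 1468/1488 ≈ 106.9 kHz.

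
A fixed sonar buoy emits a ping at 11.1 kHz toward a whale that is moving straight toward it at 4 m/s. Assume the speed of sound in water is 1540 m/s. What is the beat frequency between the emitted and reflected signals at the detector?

57.8 Hz

The whale first receives the wave as a moving observer: f₁ = f₀ · (v + u)/v = 11.1 × (1540 + 4)/1540 ≈ 11.1288 kHz.
On reflection it acts as a source moving toward the stationary detector: f₂ = f₁ · v/(v − u) = 11.1288 × 1540/1536 ≈ 11.1578 kHz.
Equivalently f₂ = f₀ · (v + u)/(v − u).
Beat frequency (with f₀ = 11100 Hz): |f₂ − f₀| = 2u·f₀/(v − u) = 2 × 4 × 11100/1536 ≈ 57.8 Hz.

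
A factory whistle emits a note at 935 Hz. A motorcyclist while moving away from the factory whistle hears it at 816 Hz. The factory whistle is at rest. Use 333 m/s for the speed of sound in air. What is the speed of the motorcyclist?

42 m/s

f' = f · (v − v_o)/v ⇒ v_o = v · |f'/f − 1|.
v_o = 333 × |816/935 − 1| = 333 × 0.1273 ≈ 42 m/s.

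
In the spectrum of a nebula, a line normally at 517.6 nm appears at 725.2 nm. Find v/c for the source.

0.325

λ'/λ₀ = 1.4011 > 1 (redshift), so the source is receding.
λ'/λ₀ = √((1 + β)/(1 − β)) for a receding source ⇒ β = (r² − 1)/(r² + 1) with r = λ'/λ₀.
β = (1.9630 − 1)/(1.9630 + 1) ≈ 0.325.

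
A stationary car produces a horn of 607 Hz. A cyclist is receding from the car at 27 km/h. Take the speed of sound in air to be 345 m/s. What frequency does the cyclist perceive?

594 Hz

27 km/h = 7.5 m/s.
Moving observer, stationary source: f' = f · (v − v_o)/v.
f' = 607 × (345 − 7.5)/345 = 607 × 337.5/345 ≈ 594 Hz.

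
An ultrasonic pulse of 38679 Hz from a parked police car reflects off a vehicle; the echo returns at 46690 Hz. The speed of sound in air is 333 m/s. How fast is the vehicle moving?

Double Doppler shift off a moving reflector: f₂ = f₀ · (v + u)/(v − u) (u > 0 toward emitter).
Rearranging, u = v · (f₂ − f₀)/(f₂ + f₀) = 333 × 8011/85369 ≈ 31 m/s.
So the vehicle is moving at 31 m/s toward the emitter.

31 m/s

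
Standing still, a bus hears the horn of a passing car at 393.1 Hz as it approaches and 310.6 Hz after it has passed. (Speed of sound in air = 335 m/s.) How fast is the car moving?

39 m/s

f₁/f₂ = (v + v_s)/(v − v_s), so v_s = v · (f₁ − f₂)/(f₁ + f₂).
v_s = 335 × (393.1 − 310.6)/(393.1 + 310.6) = 335 × 82.5/703.7 ≈ 39 m/s.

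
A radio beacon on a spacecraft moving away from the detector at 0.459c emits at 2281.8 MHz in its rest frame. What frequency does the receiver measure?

Relativistic Doppler for frequency: f' = f₀ · √((1 − β)/(1 + β)).
f' = 2281.8 × √(0.5410/1.4590) = 2281.8 × 0.60894 ≈ 1389.5 MHz.

1389.5 MHz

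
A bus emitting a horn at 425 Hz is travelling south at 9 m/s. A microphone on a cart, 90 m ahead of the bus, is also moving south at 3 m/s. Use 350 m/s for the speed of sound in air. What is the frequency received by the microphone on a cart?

The microphone on a cart is ahead, so the bus is moving toward it while the microphone on a cart is moving away from the bus.
General Doppler shift: f' = f · (v − v_o)/(v − v_s).
f' = 425 × (350 − 3)/(350 − 9) = 425 × 347/341 ≈ 432 Hz.

432 Hz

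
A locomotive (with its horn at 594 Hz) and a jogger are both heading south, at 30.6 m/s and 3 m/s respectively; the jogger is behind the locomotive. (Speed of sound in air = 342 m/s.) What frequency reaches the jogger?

The jogger is behind, so the locomotive is moving away from it while the jogger is moving toward the locomotive.
General Doppler shift: f' = f · (v + v_o)/(v + v_s).
f' = 594 × (342 + 3)/(342 + 30.6) = 594 × 345/372.6 ≈ 550 Hz.

550 Hz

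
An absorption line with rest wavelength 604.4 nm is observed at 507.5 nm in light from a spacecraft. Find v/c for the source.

λ'/λ₀ = 0.8397 < 1 (blueshift), so the source is approaching.
λ'/λ₀ = √((1 − β)/(1 + β)) for an approaching source ⇒ β = (1 − r²)/(1 + r²) with r = λ'/λ₀.
β = (1 − 0.7051)/(1 + 0.7051) ≈ 0.173.

0.173c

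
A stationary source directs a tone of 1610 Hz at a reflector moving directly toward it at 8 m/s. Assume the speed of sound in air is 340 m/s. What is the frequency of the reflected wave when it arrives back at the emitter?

At the reflector (a moving observer), f₁ = f₀ · (v + u)/v = 1610 × 348/340 ≈ 1648 Hz.
On reflection it acts as a source moving toward the stationary detector: f₂ = f₁ · v/(v − u) = 1648 × 340/332 ≈ 1688 Hz.

1688 Hz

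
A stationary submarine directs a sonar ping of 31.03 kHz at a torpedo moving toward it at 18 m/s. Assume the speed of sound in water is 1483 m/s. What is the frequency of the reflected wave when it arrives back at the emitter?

31.8 kHz

The torpedo first receives the wave as a moving observer: f₁ = f₀ · (v + u)/v = 31.03 × (1483 + 18)/1483 ≈ 31.4 kHz.
On reflection it acts as a source moving toward the stationary detector: f₂ = f₁ · v/(v − u) = 31.4 × 1483/1465 ≈ 31.8 kHz.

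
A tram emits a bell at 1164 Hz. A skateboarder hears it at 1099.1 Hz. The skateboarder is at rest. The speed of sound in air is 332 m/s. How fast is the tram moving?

f' < f, so the tram is receding.
f' = f · v/(v + v_s) ⇒ v_s = v · |1 − f/f'|.
v_s = 332 × |1 − 1164/1099.1| = 332 × 0.05905 ≈ 19.6 m/s.

19.6 m/s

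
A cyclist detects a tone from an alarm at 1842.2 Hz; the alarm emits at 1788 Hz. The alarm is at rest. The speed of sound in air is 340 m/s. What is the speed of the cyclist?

f' > f, so the cyclist is approaching.
f' = f · (v + v_o)/v ⇒ v_o = v · |f'/f − 1|.
v_o = 340 × |1842.2/1788 − 1| = 340 × 0.03031 ≈ 10.3 m/s.

10.3 m/s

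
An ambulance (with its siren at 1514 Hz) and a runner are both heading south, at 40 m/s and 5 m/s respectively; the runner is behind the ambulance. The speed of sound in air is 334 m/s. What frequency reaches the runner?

The runner is behind, so the ambulance is moving away from it while the runner is moving toward the ambulance.
With source receding and observer approaching, f' = f · (v + v_o)/(v + v_s).
f' = 1514 × (334 + 5)/(334 + 40) = 1514 × 339/374 ≈ 1372 Hz.

1372 Hz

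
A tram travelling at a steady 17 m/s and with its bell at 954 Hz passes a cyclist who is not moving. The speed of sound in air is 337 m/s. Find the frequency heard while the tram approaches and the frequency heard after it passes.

1005 Hz approaching; 908 Hz receding

Approaching: f₁ = f · v/(v − v_s) = 954 × 337/320 ≈ 1005 Hz.
Receding: f₂ = f · v/(v + v_s) = 954 × 337/354 ≈ 908 Hz.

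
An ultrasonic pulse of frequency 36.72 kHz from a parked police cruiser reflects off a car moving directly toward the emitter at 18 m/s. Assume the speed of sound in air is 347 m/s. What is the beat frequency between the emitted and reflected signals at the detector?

The car first receives the wave as a moving observer: f₁ = f₀ · (v + u)/v = 36.72 × (347 + 18)/347 ≈ 38.62 kHz.
The reflection then acts as a moving source: f₂ = f₁ · v/(v − u) ≈ 40.74 kHz.
Equivalently f₂ = f₀ · (v + u)/(v − u).
Beat frequency (with f₀ = 36720 Hz): |f₂ − f₀| = 2u·f₀/(v − u) = 2 × 18 × 36720/329 ≈ 4018 Hz.

4018 Hz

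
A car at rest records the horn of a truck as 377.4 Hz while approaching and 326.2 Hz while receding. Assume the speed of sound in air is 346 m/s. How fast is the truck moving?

25 m/s

f₁/f₂ = (v + v_s)/(v − v_s), so v_s = v · (f₁ − f₂)/(f₁ + f₂).
v_s = 346 × (377.4 − 326.2)/(377.4 + 326.2) = 346 × 51.2/703.6 ≈ 25 m/s.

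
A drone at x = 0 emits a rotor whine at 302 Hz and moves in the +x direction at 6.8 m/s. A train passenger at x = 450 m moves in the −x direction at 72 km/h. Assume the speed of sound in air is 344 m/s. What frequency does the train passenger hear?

326 Hz

72 km/h = 20 m/s.
The observer lies on the +x side, so the source is heading toward the observer and the observer is heading toward the source.
Both move, so f' = f · (v + v_o)/(v − v_s).
f' = 302 × (344 + 20)/(344 − 6.8) = 302 × 364/337.2 ≈ 326 Hz.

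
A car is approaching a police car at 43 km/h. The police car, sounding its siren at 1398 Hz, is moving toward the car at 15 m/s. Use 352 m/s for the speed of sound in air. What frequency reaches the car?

43 km/h = 11.94 m/s.
General Doppler shift: f' = f · (v + v_o)/(v − v_s).
f' = 1398 × (352 + 11.94)/(352 − 15) = 1398 × 363.94/337 ≈ 1510 Hz.

1510 Hz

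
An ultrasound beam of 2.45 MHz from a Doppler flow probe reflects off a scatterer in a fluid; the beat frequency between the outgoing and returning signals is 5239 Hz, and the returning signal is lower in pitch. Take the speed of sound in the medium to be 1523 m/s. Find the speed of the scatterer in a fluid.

Double Doppler shift off a moving reflector: f₂ = f₀ · (v + u)/(v − u) (u > 0 toward emitter).
Returning signal is lower, so f₂ = f₀ − Δf = 2450000 − 5239 = 2444761 Hz.
Rearranging, u = v · (f₂ − f₀)/(f₂ + f₀) = 1523 × -5239/4894761 ≈ -1.63 m/s.
So the scatterer in a fluid is moving at 1.63 m/s away from the emitter.

1.63 m/s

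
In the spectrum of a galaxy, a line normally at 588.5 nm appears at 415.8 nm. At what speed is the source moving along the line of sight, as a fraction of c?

λ'/λ₀ = 0.7065 < 1 (blueshift), so the source is approaching.
λ'/λ₀ = √((1 − β)/(1 + β)) for an approaching source ⇒ β = (1 − r²)/(1 + r²) with r = λ'/λ₀.
β = (1 − 0.4992)/(1 + 0.4992) ≈ 0.334.

0.334c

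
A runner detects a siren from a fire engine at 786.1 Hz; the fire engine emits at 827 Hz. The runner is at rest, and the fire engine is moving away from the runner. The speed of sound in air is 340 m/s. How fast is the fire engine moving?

17.7 m/s

f' = f · v/(v + v_s) ⇒ v_s = v · |1 − f/f'|.
v_s = 340 × |1 − 827/786.1| = 340 × 0.05203 ≈ 17.7 m/s.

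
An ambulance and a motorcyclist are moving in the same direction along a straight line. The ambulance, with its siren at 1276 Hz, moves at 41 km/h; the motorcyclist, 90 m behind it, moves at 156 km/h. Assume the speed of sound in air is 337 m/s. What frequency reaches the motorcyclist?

1393 Hz

41 km/h = 11.39 m/s; 156 km/h = 43.33 m/s.
The motorcyclist is behind, so the ambulance is moving away from it while the motorcyclist is moving toward the ambulance.
With source receding and observer approaching, f' = f · (v + v_o)/(v + v_s).
f' = 1276 × (337 + 43.33)/(337 + 11.39) = 1276 × 380.33/348.39 ≈ 1393 Hz.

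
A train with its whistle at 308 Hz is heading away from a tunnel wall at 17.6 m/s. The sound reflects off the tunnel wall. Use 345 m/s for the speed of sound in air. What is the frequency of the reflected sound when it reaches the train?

The tunnel wall receives the sound from a moving source: f₁ = f₀ · v/(v + v_e) = 308 × 345/362.6 ≈ 293 Hz.
On the return leg the train is a moving observer: f₂ = f₁ · (v − v_e)/v = 293 × 327.4/345 ≈ 278 Hz.
Equivalently f₂ = f₀ · (v − v_e)/(v + v_e).

278 Hz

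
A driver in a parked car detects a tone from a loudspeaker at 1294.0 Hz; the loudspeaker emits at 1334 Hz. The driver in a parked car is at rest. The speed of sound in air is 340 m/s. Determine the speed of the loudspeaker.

f' < f, so the loudspeaker is receding.
f' = f · v/(v + v_s) ⇒ v_s = v · |1 − f/f'|.
v_s = 340 × |1 − 1334/1294.0| = 340 × 0.03091 ≈ 10.5 m/s.

10.5 m/s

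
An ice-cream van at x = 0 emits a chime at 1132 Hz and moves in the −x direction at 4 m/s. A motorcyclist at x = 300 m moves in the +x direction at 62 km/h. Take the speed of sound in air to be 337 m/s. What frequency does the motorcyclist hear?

62 km/h = 17.22 m/s.
The observer lies on the +x side, so the source is heading away from the observer and the observer is heading away from the source.
With source receding and observer receding, f' = f · (v − v_o)/(v + v_s).
f' = 1132 × (337 − 17.22)/(337 + 4) = 1132 × 319.78/341 ≈ 1062 Hz.

1062 Hz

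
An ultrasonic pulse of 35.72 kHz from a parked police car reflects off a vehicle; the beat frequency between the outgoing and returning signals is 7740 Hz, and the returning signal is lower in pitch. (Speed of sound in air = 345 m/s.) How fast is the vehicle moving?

Double Doppler shift off a moving reflector: f₂ = f₀ · (v + u)/(v − u) (u > 0 toward emitter).
Returning signal is lower, so f₂ = f₀ − Δf = 35720 − 7740 = 27980 Hz.
Rearranging, u = v · (f₂ − f₀)/(f₂ + f₀) = 345 × -7740/63700 ≈ -42 m/s.
So the vehicle is moving at 42 m/s away from the emitter.

42 m/s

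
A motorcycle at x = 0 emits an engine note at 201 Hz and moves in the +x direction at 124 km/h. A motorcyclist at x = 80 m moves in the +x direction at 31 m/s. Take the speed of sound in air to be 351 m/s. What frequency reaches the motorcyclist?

124 km/h = 34.44 m/s.
The observer lies on the +x side, so the source is heading toward the observer and the observer is heading away from the source.
Both move, so f' = f · (v − v_o)/(v − v_s).
f' = 201 × (351 − 31)/(351 − 34.44) = 201 × 320/316.56 ≈ 203 Hz.

203 Hz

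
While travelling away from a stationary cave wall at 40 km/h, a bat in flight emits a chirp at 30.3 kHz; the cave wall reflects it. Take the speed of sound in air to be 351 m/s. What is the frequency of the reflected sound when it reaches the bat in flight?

28.4 kHz

40 km/h = 11.11 m/s.
The cave wall receives the sound from a moving source: f₁ = f₀ · v/(v + v_e) = 30.3 × 351/362.11 ≈ 29.4 kHz.
On the return leg the bat in flight is a moving observer: f₂ = f₁ · (v − v_e)/v = 29.4 × 339.89/351 ≈ 28.4 kHz.
Equivalently f₂ = f₀ · (v − v_e)/(v + v_e).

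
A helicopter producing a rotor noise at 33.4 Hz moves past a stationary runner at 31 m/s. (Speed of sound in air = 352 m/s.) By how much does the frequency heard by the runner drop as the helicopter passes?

5.93 Hz

Approaching: f₁ = f · v/(v − v_s) = 33.4 × 352/321 ≈ 36.63 Hz.
Receding: f₂ = f · v/(v + v_s) = 33.4 × 352/383 ≈ 30.70 Hz.
Drop: f₁ − f₂ = 2f·v·v_s/(v² − v_s²) = 2 × 33.4 × 352 × 31/(352² − 31²) ≈ 5.93 Hz.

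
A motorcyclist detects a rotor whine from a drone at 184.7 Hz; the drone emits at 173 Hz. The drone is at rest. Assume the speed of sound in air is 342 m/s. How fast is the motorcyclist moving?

f' > f, so the motorcyclist is approaching.
f' = f · (v + v_o)/v ⇒ v_o = v · |f'/f − 1|.
v_o = 342 × |184.7/173 − 1| = 342 × 0.06763 ≈ 23.1 m/s.

23.1 m/s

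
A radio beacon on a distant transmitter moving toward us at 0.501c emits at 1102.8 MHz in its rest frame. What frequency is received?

Relativistic Doppler for frequency: f' = f₀ · √((1 + β)/(1 − β)).
f' = 1102.8 × √(1.5010/0.4990) = 1102.8 × 1.73436 ≈ 1912.7 MHz.

1912.7 MHz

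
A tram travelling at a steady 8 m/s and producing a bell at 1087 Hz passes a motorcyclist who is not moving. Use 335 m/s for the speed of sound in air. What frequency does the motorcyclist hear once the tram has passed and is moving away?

1062 Hz

Receding: f₂ = f · v/(v + v_s) = 1087 × 335/343 ≈ 1062 Hz.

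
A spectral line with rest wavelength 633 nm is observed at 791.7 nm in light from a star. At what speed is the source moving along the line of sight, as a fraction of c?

0.220

λ'/λ₀ = 1.2507 > 1 (redshift), so the source is receding.
λ'/λ₀ = √((1 + β)/(1 − β)) for a receding source ⇒ β = (r² − 1)/(r² + 1) with r = λ'/λ₀.
β = (1.5643 − 1)/(1.5643 + 1) ≈ 0.220.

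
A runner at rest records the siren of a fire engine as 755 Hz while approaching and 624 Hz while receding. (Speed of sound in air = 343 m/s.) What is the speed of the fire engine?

33 m/s

f₁/f₂ = (v + v_s)/(v − v_s), so v_s = v · (f₁ − f₂)/(f₁ + f₂).
v_s = 343 × (755 − 624)/(755 + 624) = 343 × 131/1379 ≈ 33 m/s.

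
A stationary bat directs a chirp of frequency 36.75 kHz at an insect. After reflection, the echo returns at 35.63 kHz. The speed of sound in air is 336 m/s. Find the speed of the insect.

5.2 m/s

Double Doppler shift off a moving reflector: f₂ = f₀ · (v + u)/(v − u) (u > 0 toward emitter).
Rearranging, u = v · (f₂ − f₀)/(f₂ + f₀) = 336 × -1.12/72.38 ≈ -5.2 m/s.
So the insect is moving at 5.2 m/s away from the emitter.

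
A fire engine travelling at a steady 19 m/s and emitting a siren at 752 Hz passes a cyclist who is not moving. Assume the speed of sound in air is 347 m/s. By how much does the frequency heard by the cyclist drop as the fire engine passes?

82.6 Hz

Approaching: f₁ = f · v/(v − v_s) = 752 × 347/328 ≈ 795.6 Hz.
Receding: f₂ = f · v/(v + v_s) = 752 × 347/366 ≈ 713.0 Hz.
Drop: f₁ − f₂ = 2f·v·v_s/(v² − v_s²) = 2 × 752 × 347 × 19/(347² − 19²) ≈ 82.6 Hz.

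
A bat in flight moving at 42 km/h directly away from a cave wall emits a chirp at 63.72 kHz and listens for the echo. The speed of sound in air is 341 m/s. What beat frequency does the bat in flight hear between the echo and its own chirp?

42 km/h = 11.67 m/s.
The cave wall receives the sound from a moving source: f₁ = f₀ · v/(v + v_e) = 63.72 × 341/352.67 ≈ 61.61 kHz.
On the return leg the bat in flight is a moving observer: f₂ = f₁ · (v − v_e)/v = 61.61 × 329.33/341 ≈ 59.50 kHz.
Beat against the emitted tone (with f₀ = 63720 Hz): |f₂ − f₀| = 2v_e·f₀/(v + v_e) = 2 × 11.67 × 63720/352.67 ≈ 4216 Hz.

4216 Hz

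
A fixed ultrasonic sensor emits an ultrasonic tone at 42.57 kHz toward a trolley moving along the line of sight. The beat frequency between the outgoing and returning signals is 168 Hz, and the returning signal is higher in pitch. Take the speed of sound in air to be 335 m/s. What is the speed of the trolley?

0.66 m/s

Double Doppler shift off a moving reflector: f₂ = f₀ · (v + u)/(v − u) (u > 0 toward emitter).
Returning signal is higher, so f₂ = f₀ + Δf = 42570 + 168 = 42738 Hz.
Rearranging, u = v · (f₂ − f₀)/(f₂ + f₀) = 335 × 168/85308 ≈ 0.66 m/s.
So the trolley is moving at 0.66 m/s toward the emitter.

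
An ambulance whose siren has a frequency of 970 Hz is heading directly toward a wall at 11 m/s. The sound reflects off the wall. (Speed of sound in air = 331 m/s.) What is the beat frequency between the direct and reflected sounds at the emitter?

The wall receives the sound from a moving source: f₁ = f₀ · v/(v − v_e) = 970 × 331/320 ≈ 1003.3 Hz.
On the return leg the ambulance is a moving observer: f₂ = f₁ · (v + v_e)/v = 1003.3 × 342/331 ≈ 1036.7 Hz.
Beat against the emitted tone: |f₂ − f₀| = 2v_e·f₀/(v − v_e) = 2 × 11 × 970/320 ≈ 67 Hz.

67 Hz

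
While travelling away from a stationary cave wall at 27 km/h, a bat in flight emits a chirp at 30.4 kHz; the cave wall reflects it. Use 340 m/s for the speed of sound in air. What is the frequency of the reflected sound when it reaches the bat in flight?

29.1 kHz

27 km/h = 7.5 m/s.
The cave wall receives the sound from a moving source: f₁ = f₀ · v/(v + v_e) = 30.4 × 340/347.5 ≈ 29.7 kHz.
On the return leg the bat in flight is a moving observer: f₂ = f₁ · (v − v_e)/v = 29.7 × 332.5/340 ≈ 29.1 kHz.
Equivalently f₂ = f₀ · (v − v_e)/(v + v_e).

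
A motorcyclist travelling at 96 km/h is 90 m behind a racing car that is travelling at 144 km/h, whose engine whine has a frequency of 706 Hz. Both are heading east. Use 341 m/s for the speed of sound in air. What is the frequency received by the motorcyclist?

144 km/h = 40 m/s; 96 km/h = 26.67 m/s.
The motorcyclist is behind, so the racing car is moving away from it while the motorcyclist is moving toward the racing car.
General Doppler shift: f' = f · (v + v_o)/(v + v_s).
f' = 706 × (341 + 26.67)/(341 + 40) = 706 × 367.67/381 ≈ 681 Hz.

681 Hz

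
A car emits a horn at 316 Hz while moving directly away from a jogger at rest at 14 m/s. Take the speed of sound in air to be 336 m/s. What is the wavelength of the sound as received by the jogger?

1.11 m

Moving source, stationary observer: f' = f · v/(v + v_s) since the source is receding.
f' = 316 × 336/(336 + 14) ≈ 303 Hz.
λ' = v/f' = 336/303.36 ≈ 1.11 m.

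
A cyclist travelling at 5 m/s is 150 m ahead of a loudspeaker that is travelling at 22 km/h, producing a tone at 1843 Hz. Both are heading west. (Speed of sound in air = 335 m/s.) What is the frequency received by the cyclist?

22 km/h = 6.111 m/s.
The cyclist is ahead, so the loudspeaker is moving toward it while the cyclist is moving away from the loudspeaker.
With source approaching and observer receding, f' = f · (v − v_o)/(v − v_s).
f' = 1843 × (335 − 5)/(335 − 6.111) = 1843 × 330/328.89 ≈ 1849 Hz.

1849 Hz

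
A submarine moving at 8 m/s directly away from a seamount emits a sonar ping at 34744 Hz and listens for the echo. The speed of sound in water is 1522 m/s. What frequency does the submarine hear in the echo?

34381 Hz

The seamount receives the sound from a moving source: f₁ = f₀ · v/(v + v_e) = 34744 × 1522/1530 ≈ 34562 Hz.
On the return leg the submarine is a moving observer: f₂ = f₁ · (v − v_e)/v = 34562 × 1514/1522 ≈ 34381 Hz.
Equivalently f₂ = f₀ · (v − v_e)/(v + v_e).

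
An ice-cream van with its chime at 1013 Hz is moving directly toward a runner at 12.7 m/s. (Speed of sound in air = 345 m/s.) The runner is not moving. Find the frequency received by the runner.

Only the source moves, toward the listener, so f' = f · v/(v − v_s).
f' = 1013 × 345/(345 − 12.7) = 1013 × 345/332.3 ≈ 1052 Hz.

1052 Hz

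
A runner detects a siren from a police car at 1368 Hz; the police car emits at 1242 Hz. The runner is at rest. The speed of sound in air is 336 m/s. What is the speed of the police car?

31 m/s

f' > f, so the police car is approaching.
f' = f · v/(v − v_s) ⇒ v_s = v · |1 − f/f'|.
v_s = 336 × |1 − 1242/1368| = 336 × 0.09211 ≈ 31 m/s.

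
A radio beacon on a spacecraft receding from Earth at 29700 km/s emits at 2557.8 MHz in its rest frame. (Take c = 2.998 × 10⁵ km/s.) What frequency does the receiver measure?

β = v/c = 29700/299800 = 0.0991.
Relativistic Doppler for frequency: f' = f₀ · √((1 − β)/(1 + β)).
f' = 2557.8 × √(0.9009/1.0991) = 2557.8 × 0.90539 ≈ 2315.8 MHz.

2315.8 MHz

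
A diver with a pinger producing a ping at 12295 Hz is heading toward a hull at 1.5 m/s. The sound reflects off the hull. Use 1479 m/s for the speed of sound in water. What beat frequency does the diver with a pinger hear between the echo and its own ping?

25.0 Hz

The hull receives the sound from a moving source: f₁ = f₀ · v/(v − v_e) = 12295 × 1479/1477.5 ≈ 12307.5 Hz.
On the return leg the diver with a pinger is a moving observer: f₂ = f₁ · (v + v_e)/v = 12307.5 × 1480.5/1479 ≈ 12320.0 Hz.
Equivalently f₂ = f₀ · (v + v_e)/(v − v_e).
Beat against the emitted tone: |f₂ − f₀| = 2v_e·f₀/(v − v_e) = 2 × 1.5 × 12295/1477.5 ≈ 25.0 Hz.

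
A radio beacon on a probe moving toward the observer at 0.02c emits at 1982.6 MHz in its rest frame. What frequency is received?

Relativistic Doppler for frequency: f' = f₀ · √((1 + β)/(1 − β)).
f' = 1982.6 × √(1.0200/0.9800) = 1982.6 × 1.02020 ≈ 2022.7 MHz.

2022.7 MHz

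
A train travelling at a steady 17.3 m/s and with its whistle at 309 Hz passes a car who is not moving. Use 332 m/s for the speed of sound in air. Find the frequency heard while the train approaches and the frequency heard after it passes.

326 Hz approaching; 294 Hz receding

Approaching: f₁ = f · v/(v − v_s) = 309 × 332/314.7 ≈ 326 Hz.
Receding: f₂ = f · v/(v + v_s) = 309 × 332/349.3 ≈ 294 Hz.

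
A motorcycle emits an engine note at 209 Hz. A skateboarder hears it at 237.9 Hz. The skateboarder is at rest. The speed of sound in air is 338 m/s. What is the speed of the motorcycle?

41 m/s

f' > f, so the motorcycle is approaching.
f' = f · v/(v − v_s) ⇒ v_s = v · |1 − f/f'|.
v_s = 338 × |1 − 209/237.9| = 338 × 0.1215 ≈ 41 m/s.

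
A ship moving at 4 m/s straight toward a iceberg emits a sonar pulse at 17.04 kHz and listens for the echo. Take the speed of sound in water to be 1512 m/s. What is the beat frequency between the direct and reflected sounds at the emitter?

90 Hz

The iceberg receives the sound from a moving source: f₁ = f₀ · v/(v − v_e) = 17.04 × 1512/1508 ≈ 17.0852 kHz.
On the return leg the ship is a moving observer: f₂ = f₁ · (v + v_e)/v = 17.0852 × 1516/1512 ≈ 17.1304 kHz.
Equivalently f₂ = f₀ · (v + v_e)/(v − v_e).
Beat against the emitted tone (with f₀ = 17040 Hz): |f₂ − f₀| = 2v_e·f₀/(v − v_e) = 2 × 4 × 17040/1508 ≈ 90 Hz.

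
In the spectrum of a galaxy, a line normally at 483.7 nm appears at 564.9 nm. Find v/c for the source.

λ'/λ₀ = 1.1679 > 1 (redshift), so the source is receding.
λ'/λ₀ = √((1 + β)/(1 − β)) for a receding source ⇒ β = (r² − 1)/(r² + 1) with r = λ'/λ₀.
β = (1.3639 − 1)/(1.3639 + 1) ≈ 0.154.

0.154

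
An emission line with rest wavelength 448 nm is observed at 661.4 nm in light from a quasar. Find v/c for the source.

0.371c

λ'/λ₀ = 1.4763 > 1 (redshift), so the source is receding.
λ'/λ₀ = √((1 + β)/(1 − β)) for a receding source ⇒ β = (r² − 1)/(r² + 1) with r = λ'/λ₀.
β = (2.1796 − 1)/(2.1796 + 1) ≈ 0.371.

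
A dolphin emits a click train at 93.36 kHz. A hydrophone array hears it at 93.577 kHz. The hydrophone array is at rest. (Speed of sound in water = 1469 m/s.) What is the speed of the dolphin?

3.4 m/s

f' > f, so the dolphin is approaching.
f' = f · v/(v − v_s) ⇒ v_s = v · |1 − f/f'|.
v_s = 1469 × |1 − 93.36/93.577| = 1469 × 0.002319 ≈ 3.4 m/s.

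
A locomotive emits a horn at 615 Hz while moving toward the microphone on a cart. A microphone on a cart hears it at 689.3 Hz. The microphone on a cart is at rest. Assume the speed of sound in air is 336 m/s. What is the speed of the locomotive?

f' = f · v/(v − v_s) ⇒ v_s = v · |1 − f/f'|.
v_s = 336 × |1 − 615/689.3| = 336 × 0.1078 ≈ 36 m/s.

36 m/s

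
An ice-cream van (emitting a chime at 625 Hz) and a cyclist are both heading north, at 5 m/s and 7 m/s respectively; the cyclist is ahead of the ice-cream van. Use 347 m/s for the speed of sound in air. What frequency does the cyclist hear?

621 Hz

The cyclist is ahead, so the ice-cream van is moving toward it while the cyclist is moving away from the ice-cream van.
Both move, so f' = f · (v − v_o)/(v − v_s).
f' = 625 × (347 − 7)/(347 − 5) = 625 × 340/342 ≈ 621 Hz.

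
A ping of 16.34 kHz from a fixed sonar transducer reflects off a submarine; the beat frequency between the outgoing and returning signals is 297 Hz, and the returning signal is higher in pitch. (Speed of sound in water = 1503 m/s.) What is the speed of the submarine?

Double Doppler shift off a moving reflector: f₂ = f₀ · (v + u)/(v − u) (u > 0 toward emitter).
Returning signal is higher, so f₂ = f₀ + Δf = 16340 + 297 = 16637 Hz.
Rearranging, u = v · (f₂ − f₀)/(f₂ + f₀) = 1503 × 297/32977 ≈ 13.5 m/s.
So the submarine is moving at 13.5 m/s toward the emitter.

13.5 m/s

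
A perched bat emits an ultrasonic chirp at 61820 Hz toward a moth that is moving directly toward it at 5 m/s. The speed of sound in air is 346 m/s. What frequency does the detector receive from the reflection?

63633 Hz

The moth first receives the wave as a moving observer: f₁ = f₀ · (v + u)/v = 61820 × (346 + 5)/346 ≈ 62713 Hz.
The reflection then acts as a moving source: f₂ = f₁ · v/(v − u) ≈ 63633 Hz.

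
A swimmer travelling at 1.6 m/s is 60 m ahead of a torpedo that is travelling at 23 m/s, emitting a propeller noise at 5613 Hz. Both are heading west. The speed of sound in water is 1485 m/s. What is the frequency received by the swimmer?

The swimmer is ahead, so the torpedo is moving toward it while the swimmer is moving away from the torpedo.
With source approaching and observer receding, f' = f · (v − v_o)/(v − v_s).
f' = 5613 × (1485 − 1.6)/(1485 − 23) = 5613 × 1483.4/1462 ≈ 5695 Hz.

5695 Hz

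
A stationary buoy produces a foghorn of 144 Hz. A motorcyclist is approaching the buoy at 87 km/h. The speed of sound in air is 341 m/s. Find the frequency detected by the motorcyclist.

154 Hz

87 km/h = 24.17 m/s.
Only the observer moves, toward the source, so f' = f · (v + v_o)/v.
f' = 144 × (341 + 24.17)/341 = 144 × 365.17/341 ≈ 154 Hz.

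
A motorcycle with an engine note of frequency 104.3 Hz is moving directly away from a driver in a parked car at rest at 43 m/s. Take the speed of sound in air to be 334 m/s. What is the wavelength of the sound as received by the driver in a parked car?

Only the source moves, away from the listener, so f' = f · v/(v + v_s).
f' = 104.3 × 334/(334 + 43) ≈ 92 Hz.
λ' = v/f' = 334/92.4037 ≈ 3.61 m.

3.61 m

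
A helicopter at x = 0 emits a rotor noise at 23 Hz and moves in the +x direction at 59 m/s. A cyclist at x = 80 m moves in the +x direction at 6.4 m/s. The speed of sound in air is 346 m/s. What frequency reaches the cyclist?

The observer lies on the +x side, so the source is heading toward the observer and the observer is heading away from the source.
Both move, so f' = f · (v − v_o)/(v − v_s).
f' = 23 × (346 − 6.4)/(346 − 59) = 23 × 339.6/287 ≈ 27.2 Hz.

27.2 Hz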